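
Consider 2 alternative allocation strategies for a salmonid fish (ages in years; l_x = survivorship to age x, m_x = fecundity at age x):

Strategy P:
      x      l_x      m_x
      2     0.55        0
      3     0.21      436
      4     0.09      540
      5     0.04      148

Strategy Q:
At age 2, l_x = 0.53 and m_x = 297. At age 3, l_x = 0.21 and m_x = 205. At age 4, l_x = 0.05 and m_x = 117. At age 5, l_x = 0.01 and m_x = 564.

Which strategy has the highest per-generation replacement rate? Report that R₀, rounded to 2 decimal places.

211.95

Strategy P: R₀ = 0.55×0 + 0.21×436 + 0.09×540 + 0.04×148 = 146.0800
Strategy Q: R₀ = 0.53×297 + 0.21×205 + 0.05×117 + 0.01×564 = 211.9500
Highest R₀: strategy Q with 211.9500.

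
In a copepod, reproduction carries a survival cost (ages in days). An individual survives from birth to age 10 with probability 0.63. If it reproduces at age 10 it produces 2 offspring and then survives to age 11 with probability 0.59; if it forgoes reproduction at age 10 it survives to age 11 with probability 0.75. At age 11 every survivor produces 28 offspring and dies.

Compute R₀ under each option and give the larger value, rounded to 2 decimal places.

breed at age 10: R₀ = 0.63 × (2 + 0.59 × 28) = 0.63 × 18.5200 = 11.6676
delay to age 11: R₀ = 0.63 × (0.75 × 28) = 0.63 × 21.0000 = 13.2300
Higher: delay to age 11 (13.2300).

13.23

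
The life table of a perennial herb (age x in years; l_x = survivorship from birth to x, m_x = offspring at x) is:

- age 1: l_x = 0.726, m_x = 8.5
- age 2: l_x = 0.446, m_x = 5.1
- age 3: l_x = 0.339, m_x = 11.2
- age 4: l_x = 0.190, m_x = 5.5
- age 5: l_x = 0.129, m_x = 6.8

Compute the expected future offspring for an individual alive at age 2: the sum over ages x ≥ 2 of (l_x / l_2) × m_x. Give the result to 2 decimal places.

17.92

l_2 = 0.446. Conditional survival from age 2 to x is l_x / l_2.
  x=2: (0.446/0.446) × 5.1 = 5.1000
  x=3: (0.339/0.446) × 11.2 = 8.5130
  x=4: (0.190/0.446) × 5.5 = 2.3430
  x=5: (0.129/0.446) × 6.8 = 1.9668
Sum = 5.1000 + 8.5130 + 2.3430 + 1.9668 = 17.9229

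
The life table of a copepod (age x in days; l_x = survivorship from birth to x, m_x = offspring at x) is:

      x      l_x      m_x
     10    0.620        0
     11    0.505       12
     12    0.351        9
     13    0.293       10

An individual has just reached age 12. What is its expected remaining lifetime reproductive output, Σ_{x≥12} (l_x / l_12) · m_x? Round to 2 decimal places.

l_12 = 0.351. Conditional survival from age 12 to x is l_x / l_12.
  x=12: (0.351/0.351) × 9 = 9.0000
  x=13: (0.293/0.351) × 10 = 8.3476
Sum = 9.0000 + 8.3476 = 17.3476

17.35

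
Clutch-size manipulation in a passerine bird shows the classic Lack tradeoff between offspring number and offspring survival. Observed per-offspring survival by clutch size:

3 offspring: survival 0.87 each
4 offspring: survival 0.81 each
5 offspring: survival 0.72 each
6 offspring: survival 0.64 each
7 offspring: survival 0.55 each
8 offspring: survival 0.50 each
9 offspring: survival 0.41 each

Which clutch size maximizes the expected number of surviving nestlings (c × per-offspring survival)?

Expected surviving nestlings = c × s(c):
  c=3: 3 × 0.87 = 2.610
  c=4: 4 × 0.81 = 3.240
  c=5: 5 × 0.72 = 3.600
  c=6: 6 × 0.64 = 3.840
  c=7: 7 × 0.55 = 3.850
  c=8: 8 × 0.50 = 4.000
  c=9: 9 × 0.41 = 3.690
Maximum at c = 8 (4.000 surviving nestlings).

8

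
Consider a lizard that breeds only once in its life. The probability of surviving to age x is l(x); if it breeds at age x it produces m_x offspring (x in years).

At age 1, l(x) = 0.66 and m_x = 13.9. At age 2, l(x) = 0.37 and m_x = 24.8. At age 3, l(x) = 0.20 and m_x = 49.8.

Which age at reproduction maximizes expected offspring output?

Expected offspring if breeding at age x = l(x) × m_x:
  age 1: 0.66 × 13.9 = 9.174
  age 2: 0.37 × 24.8 = 9.176
  age 3: 0.20 × 49.8 = 9.960
Maximum at age 3 (9.960).

3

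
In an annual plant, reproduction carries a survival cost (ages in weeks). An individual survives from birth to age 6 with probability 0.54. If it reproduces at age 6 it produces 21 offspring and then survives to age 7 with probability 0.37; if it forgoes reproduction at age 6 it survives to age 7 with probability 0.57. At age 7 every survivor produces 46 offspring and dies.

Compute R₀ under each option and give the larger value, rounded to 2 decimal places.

breed at age 6: R₀ = 0.54 × (21 + 0.37 × 46) = 0.54 × 38.0200 = 20.5308
delay to age 7: R₀ = 0.54 × (0.57 × 46) = 0.54 × 26.2200 = 14.1588
Higher: breed at age 6 (20.5308).

20.53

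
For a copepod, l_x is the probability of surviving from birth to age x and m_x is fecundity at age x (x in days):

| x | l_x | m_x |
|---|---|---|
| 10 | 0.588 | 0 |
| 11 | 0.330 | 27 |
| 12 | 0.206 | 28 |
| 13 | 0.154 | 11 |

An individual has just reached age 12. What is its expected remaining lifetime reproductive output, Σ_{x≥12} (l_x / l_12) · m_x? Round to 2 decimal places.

36.22

l_12 = 0.206. Conditional survival from age 12 to x is l_x / l_12.
  x=12: (0.206/0.206) × 28 = 28.0000
  x=13: (0.154/0.206) × 11 = 8.2233
Sum = 28.0000 + 8.2233 = 36.2233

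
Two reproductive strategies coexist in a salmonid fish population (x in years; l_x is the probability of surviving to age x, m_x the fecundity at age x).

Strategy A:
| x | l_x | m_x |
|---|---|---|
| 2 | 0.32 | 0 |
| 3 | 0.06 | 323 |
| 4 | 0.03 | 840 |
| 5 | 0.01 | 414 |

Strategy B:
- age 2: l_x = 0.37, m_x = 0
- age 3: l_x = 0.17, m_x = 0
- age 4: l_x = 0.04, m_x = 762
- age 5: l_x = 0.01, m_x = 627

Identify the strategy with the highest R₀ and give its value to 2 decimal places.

48.72

Strategy A: R₀ = 0.32×0 + 0.06×323 + 0.03×840 + 0.01×414 = 48.7200
Strategy B: R₀ = 0.37×0 + 0.17×0 + 0.04×762 + 0.01×627 = 36.7500
Highest R₀: strategy A with 48.7200.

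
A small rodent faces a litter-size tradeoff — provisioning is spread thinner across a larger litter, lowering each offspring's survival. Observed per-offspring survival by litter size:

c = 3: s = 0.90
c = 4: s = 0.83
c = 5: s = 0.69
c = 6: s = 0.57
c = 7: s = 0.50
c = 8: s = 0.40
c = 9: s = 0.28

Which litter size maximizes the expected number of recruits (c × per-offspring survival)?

Expected recruits = c × s(c):
  c=3: 3 × 0.90 = 2.700
  c=4: 4 × 0.83 = 3.320
  c=5: 5 × 0.69 = 3.450
  c=6: 6 × 0.57 = 3.420
  c=7: 7 × 0.50 = 3.500
  c=8: 8 × 0.40 = 3.200
  c=9: 9 × 0.28 = 2.520
Maximum at c = 7 (3.500 recruits).

7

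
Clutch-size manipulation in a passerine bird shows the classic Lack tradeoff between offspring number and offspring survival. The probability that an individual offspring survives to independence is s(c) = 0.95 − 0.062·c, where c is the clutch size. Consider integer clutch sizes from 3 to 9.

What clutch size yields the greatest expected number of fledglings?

Expected fledglings = c × s(c):
  c=3: 3 × 0.764 = 2.292
  c=4: 4 × 0.702 = 2.808
  c=5: 5 × 0.640 = 3.200
  c=6: 6 × 0.578 = 3.468
  c=7: 7 × 0.516 = 3.612
  c=8: 8 × 0.454 = 3.632
  c=9: 9 × 0.392 = 3.528
Maximum at c = 8 (3.632 fledglings).

8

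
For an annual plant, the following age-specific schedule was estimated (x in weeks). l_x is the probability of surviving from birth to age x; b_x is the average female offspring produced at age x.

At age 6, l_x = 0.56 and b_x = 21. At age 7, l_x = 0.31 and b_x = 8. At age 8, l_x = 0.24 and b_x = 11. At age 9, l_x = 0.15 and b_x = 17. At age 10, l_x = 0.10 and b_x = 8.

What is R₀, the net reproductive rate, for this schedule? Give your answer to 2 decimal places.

20.23

R₀ = Σ l_x b_x:
  age 6: 0.56 × 21 = 11.7600
  age 7: 0.31 × 8 = 2.4800
  age 8: 0.24 × 11 = 2.6400
  age 9: 0.15 × 17 = 2.5500
  age 10: 0.10 × 8 = 0.8000
R₀ = 11.7600 + 2.4800 + 2.6400 + 2.5500 + 0.8000 = 20.2300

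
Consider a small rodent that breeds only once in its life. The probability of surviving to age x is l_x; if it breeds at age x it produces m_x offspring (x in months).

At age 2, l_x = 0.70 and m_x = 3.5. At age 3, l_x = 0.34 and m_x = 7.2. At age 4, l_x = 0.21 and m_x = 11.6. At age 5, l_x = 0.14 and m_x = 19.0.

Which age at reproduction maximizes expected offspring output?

Expected offspring if breeding at age x = l_x × m_x:
  age 2: 0.70 × 3.5 = 2.450
  age 3: 0.34 × 7.2 = 2.448
  age 4: 0.21 × 11.6 = 2.436
  age 5: 0.14 × 19.0 = 2.660
Maximum at age 5 (2.660).

5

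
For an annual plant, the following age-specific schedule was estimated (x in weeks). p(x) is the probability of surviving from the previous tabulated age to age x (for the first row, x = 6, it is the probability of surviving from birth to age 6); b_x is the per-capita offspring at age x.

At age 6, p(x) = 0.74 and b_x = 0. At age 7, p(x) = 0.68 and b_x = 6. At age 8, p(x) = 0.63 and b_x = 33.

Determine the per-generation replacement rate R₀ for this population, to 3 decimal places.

13.481

Survivorship from birth: l_x = p_6·p_7·…·p_x.
  l_6 = 0.74000
  l_7 = 0.50320
  l_8 = 0.31702
R₀ = Σ l_x b_x:
  age 6: 0.74000 × 0 = 0.0000
  age 7: 0.50320 × 6 = 3.0192
  age 8: 0.31702 × 33 = 10.4617
R₀ = 0.0000 + 3.0192 + 10.4617 = 13.4809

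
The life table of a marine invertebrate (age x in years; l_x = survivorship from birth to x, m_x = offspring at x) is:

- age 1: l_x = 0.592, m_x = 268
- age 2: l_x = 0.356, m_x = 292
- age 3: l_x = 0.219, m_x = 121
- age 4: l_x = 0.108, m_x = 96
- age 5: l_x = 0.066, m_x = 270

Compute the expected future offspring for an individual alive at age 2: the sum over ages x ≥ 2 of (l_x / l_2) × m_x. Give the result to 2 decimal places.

l_2 = 0.356. Conditional survival from age 2 to x is l_x / l_2.
  x=2: (0.356/0.356) × 292 = 292.0000
  x=3: (0.219/0.356) × 121 = 74.4354
  x=4: (0.108/0.356) × 96 = 29.1236
  x=5: (0.066/0.356) × 270 = 50.0562
Sum = 292.0000 + 74.4354 + 29.1236 + 50.0562 = 445.6152

445.62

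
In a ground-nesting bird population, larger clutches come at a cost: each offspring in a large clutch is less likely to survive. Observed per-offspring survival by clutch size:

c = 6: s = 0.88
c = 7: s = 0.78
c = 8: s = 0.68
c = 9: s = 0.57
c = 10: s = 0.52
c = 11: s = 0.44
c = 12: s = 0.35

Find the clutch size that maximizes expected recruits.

Expected recruits = c × s(c):
  c=6: 6 × 0.88 = 5.280
  c=7: 7 × 0.78 = 5.460
  c=8: 8 × 0.68 = 5.440
  c=9: 9 × 0.57 = 5.130
  c=10: 10 × 0.52 = 5.200
  c=11: 11 × 0.44 = 4.840
  c=12: 12 × 0.35 = 4.200
Maximum at c = 7 (5.460 recruits).

7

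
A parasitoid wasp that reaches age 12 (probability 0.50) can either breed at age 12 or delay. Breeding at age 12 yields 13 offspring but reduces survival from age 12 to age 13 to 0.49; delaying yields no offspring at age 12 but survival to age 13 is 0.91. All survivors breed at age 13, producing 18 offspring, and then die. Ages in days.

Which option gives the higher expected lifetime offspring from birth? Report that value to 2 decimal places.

breed at age 12: R₀ = 0.50 × (13 + 0.49 × 18) = 0.50 × 21.8200 = 10.9100
delay to age 13: R₀ = 0.50 × (0.91 × 18) = 0.50 × 16.3800 = 8.1900
Higher: breed at age 12 (10.9100).

10.91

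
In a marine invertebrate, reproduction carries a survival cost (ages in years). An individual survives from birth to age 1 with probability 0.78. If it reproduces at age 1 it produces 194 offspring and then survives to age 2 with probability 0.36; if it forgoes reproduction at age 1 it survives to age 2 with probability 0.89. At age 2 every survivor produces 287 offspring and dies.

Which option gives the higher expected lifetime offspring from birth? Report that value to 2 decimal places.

231.91

breed at age 1: R₀ = 0.78 × (194 + 0.36 × 287) = 0.78 × 297.3200 = 231.9096
delay to age 2: R₀ = 0.78 × (0.89 × 287) = 0.78 × 255.4300 = 199.2354
Higher: breed at age 1 (231.9096).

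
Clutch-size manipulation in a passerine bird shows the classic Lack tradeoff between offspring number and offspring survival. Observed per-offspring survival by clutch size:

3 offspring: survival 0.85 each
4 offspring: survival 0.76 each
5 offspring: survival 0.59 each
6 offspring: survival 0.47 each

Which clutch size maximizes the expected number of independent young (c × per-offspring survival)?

Expected independent young = c × s(c):
  c=3: 3 × 0.85 = 2.550
  c=4: 4 × 0.76 = 3.040
  c=5: 5 × 0.59 = 2.950
  c=6: 6 × 0.47 = 2.820
Maximum at c = 4 (3.040 independent young).

4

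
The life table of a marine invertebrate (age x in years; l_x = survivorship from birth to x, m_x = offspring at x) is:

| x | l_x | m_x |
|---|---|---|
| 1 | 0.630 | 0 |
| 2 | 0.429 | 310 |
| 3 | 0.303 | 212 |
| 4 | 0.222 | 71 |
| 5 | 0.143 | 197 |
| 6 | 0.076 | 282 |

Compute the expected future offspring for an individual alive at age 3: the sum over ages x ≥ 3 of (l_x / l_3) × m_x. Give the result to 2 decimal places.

427.73

l_3 = 0.303. Conditional survival from age 3 to x is l_x / l_3.
  x=3: (0.303/0.303) × 212 = 212.0000
  x=4: (0.222/0.303) × 71 = 52.0198
  x=5: (0.143/0.303) × 197 = 92.9736
  x=6: (0.076/0.303) × 282 = 70.7327
Sum = 212.0000 + 52.0198 + 92.9736 + 70.7327 = 427.7261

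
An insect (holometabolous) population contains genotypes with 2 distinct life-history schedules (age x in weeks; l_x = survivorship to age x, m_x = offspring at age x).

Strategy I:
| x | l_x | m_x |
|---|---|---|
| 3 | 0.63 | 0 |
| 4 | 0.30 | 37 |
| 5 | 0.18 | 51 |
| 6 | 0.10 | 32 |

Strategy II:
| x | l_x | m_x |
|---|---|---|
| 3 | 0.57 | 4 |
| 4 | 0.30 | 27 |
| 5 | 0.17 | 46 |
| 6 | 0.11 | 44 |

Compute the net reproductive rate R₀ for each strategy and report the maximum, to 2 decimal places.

23.48

Strategy I: R₀ = 0.63×0 + 0.30×37 + 0.18×51 + 0.10×32 = 23.4800
Strategy II: R₀ = 0.57×4 + 0.30×27 + 0.17×46 + 0.11×44 = 23.0400
Highest R₀: strategy I with 23.4800.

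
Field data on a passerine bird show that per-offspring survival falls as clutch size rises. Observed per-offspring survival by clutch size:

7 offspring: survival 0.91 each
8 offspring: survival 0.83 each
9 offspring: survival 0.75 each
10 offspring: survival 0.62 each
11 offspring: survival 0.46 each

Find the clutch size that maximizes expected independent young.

9

Expected independent young = c × s(c):
  c=7: 7 × 0.91 = 6.370
  c=8: 8 × 0.83 = 6.640
  c=9: 9 × 0.75 = 6.750
  c=10: 10 × 0.62 = 6.200
  c=11: 11 × 0.46 = 5.060
Maximum at c = 9 (6.750 independent young).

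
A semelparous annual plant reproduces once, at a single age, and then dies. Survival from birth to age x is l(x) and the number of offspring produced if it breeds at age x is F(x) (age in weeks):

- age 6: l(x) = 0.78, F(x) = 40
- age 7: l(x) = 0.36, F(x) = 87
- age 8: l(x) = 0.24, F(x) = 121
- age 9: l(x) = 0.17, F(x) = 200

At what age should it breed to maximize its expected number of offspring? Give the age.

9

Expected offspring if breeding at age x = l(x) × F(x):
  age 6: 0.78 × 40 = 31.200
  age 7: 0.36 × 87 = 31.320
  age 8: 0.24 × 121 = 29.040
  age 9: 0.17 × 200 = 34.000
Maximum at age 9 (34.000).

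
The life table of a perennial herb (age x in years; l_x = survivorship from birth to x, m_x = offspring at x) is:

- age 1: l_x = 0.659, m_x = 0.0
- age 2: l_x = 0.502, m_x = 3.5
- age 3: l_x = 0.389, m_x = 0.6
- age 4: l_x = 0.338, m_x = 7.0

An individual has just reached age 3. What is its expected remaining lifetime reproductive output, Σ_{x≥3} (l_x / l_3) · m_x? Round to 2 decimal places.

6.68

l_3 = 0.389. Conditional survival from age 3 to x is l_x / l_3.
  x=3: (0.389/0.389) × 0.6 = 0.6000
  x=4: (0.338/0.389) × 7.0 = 6.0823
Sum = 0.6000 + 6.0823 = 6.6823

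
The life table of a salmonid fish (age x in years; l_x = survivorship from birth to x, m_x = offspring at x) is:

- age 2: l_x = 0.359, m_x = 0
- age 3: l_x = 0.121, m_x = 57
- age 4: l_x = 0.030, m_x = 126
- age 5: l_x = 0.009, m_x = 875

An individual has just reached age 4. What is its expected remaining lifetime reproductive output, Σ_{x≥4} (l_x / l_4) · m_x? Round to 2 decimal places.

388.50

l_4 = 0.030. Conditional survival from age 4 to x is l_x / l_4.
  x=4: (0.030/0.030) × 126 = 126.0000
  x=5: (0.009/0.030) × 875 = 262.5000
Sum = 126.0000 + 262.5000 = 388.5000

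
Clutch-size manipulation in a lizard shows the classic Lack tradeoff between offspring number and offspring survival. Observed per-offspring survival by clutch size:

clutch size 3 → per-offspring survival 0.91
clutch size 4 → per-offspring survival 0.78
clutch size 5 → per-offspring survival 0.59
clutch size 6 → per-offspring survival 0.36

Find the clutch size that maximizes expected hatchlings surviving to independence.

4

Expected hatchlings surviving to independence = c × s(c):
  c=3: 3 × 0.91 = 2.730
  c=4: 4 × 0.78 = 3.120
  c=5: 5 × 0.59 = 2.950
  c=6: 6 × 0.36 = 2.160
Maximum at c = 4 (3.120 hatchlings surviving to independence).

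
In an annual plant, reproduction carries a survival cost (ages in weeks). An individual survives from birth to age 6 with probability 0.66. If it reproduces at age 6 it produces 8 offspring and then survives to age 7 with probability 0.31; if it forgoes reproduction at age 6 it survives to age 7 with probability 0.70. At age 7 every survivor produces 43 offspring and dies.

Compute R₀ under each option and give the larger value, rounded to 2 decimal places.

19.87

breed at age 6: R₀ = 0.66 × (8 + 0.31 × 43) = 0.66 × 21.3300 = 14.0778
delay to age 7: R₀ = 0.66 × (0.70 × 43) = 0.66 × 30.1000 = 19.8660
Higher: delay to age 7 (19.8660).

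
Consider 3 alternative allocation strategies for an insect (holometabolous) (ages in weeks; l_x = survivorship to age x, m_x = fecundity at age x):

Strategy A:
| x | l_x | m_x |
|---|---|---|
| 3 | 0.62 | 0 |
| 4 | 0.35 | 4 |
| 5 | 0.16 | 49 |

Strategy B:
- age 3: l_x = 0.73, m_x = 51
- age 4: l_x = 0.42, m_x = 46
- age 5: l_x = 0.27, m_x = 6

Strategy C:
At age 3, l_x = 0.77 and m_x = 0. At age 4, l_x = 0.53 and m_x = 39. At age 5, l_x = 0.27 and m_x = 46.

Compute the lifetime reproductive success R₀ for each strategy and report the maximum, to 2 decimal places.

Strategy A: R₀ = 0.62×0 + 0.35×4 + 0.16×49 = 9.2400
Strategy B: R₀ = 0.73×51 + 0.42×46 + 0.27×6 = 58.1700
Strategy C: R₀ = 0.77×0 + 0.53×39 + 0.27×46 = 33.0900
Highest R₀: strategy B with 58.1700.

58.17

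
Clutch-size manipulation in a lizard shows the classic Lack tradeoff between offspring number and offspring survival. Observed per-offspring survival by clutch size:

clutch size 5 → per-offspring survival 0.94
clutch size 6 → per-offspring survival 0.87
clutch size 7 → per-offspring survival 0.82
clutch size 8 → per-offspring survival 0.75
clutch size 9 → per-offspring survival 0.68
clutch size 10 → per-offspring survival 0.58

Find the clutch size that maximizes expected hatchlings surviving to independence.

Expected hatchlings surviving to independence = c × s(c):
  c=5: 5 × 0.94 = 4.700
  c=6: 6 × 0.87 = 5.220
  c=7: 7 × 0.82 = 5.740
  c=8: 8 × 0.75 = 6.000
  c=9: 9 × 0.68 = 6.120
  c=10: 10 × 0.58 = 5.800
Maximum at c = 9 (6.120 hatchlings surviving to independence).

9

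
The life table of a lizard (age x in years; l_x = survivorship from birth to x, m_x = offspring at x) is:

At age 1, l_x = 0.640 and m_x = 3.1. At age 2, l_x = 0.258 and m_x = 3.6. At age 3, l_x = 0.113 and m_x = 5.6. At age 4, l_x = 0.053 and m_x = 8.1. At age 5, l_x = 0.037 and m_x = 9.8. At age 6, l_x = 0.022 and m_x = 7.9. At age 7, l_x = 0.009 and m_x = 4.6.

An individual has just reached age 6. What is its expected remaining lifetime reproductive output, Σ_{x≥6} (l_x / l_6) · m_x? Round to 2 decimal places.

9.78

l_6 = 0.022. Conditional survival from age 6 to x is l_x / l_6.
  x=6: (0.022/0.022) × 7.9 = 7.9000
  x=7: (0.009/0.022) × 4.6 = 1.8818
Sum = 7.9000 + 1.8818 = 9.7818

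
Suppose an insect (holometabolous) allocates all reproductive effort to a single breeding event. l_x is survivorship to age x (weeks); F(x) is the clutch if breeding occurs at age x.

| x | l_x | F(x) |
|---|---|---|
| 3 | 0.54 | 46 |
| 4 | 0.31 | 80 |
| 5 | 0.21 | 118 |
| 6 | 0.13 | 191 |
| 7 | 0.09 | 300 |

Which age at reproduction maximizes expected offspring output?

Expected offspring if breeding at age x = l_x × F(x):
  age 3: 0.54 × 46 = 24.840
  age 4: 0.31 × 80 = 24.800
  age 5: 0.21 × 118 = 24.780
  age 6: 0.13 × 191 = 24.830
  age 7: 0.09 × 300 = 27.000
Maximum at age 7 (27.000).

7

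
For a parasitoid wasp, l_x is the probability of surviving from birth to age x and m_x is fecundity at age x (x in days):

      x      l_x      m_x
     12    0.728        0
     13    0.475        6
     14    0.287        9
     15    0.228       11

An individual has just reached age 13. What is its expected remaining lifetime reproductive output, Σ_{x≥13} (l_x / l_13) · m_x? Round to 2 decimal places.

16.72

l_13 = 0.475. Conditional survival from age 13 to x is l_x / l_13.
  x=13: (0.475/0.475) × 6 = 6.0000
  x=14: (0.287/0.475) × 9 = 5.4379
  x=15: (0.228/0.475) × 11 = 5.2800
Sum = 6.0000 + 5.4379 + 5.2800 = 16.7179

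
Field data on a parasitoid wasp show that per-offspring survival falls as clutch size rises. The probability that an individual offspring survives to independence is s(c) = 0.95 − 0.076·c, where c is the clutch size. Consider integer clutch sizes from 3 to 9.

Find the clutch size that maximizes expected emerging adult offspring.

Expected emerging adult offspring = c × s(c):
  c=3: 3 × 0.722 = 2.166
  c=4: 4 × 0.646 = 2.584
  c=5: 5 × 0.570 = 2.850
  c=6: 6 × 0.494 = 2.964
  c=7: 7 × 0.418 = 2.926
  c=8: 8 × 0.342 = 2.736
  c=9: 9 × 0.266 = 2.394
Maximum at c = 6 (2.964 emerging adult offspring).

6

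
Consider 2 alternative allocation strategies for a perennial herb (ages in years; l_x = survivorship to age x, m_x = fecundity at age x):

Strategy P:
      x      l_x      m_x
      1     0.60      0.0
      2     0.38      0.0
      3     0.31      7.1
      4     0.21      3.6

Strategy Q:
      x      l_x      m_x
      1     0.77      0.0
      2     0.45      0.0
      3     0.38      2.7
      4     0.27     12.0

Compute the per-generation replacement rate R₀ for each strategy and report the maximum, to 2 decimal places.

Strategy P: R₀ = 0.60×0.0 + 0.38×0.0 + 0.31×7.1 + 0.21×3.6 = 2.9570
Strategy Q: R₀ = 0.77×0.0 + 0.45×0.0 + 0.38×2.7 + 0.27×12.0 = 4.2660
Highest R₀: strategy Q with 4.2660.

4.27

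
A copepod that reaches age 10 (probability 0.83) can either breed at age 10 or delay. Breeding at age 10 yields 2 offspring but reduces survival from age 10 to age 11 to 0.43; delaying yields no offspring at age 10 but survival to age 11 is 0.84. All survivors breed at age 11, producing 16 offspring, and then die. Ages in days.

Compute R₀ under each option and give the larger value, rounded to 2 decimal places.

breed at age 10: R₀ = 0.83 × (2 + 0.43 × 16) = 0.83 × 8.8800 = 7.3704
delay to age 11: R₀ = 0.83 × (0.84 × 16) = 0.83 × 13.4400 = 11.1552
Higher: delay to age 11 (11.1552).

11.16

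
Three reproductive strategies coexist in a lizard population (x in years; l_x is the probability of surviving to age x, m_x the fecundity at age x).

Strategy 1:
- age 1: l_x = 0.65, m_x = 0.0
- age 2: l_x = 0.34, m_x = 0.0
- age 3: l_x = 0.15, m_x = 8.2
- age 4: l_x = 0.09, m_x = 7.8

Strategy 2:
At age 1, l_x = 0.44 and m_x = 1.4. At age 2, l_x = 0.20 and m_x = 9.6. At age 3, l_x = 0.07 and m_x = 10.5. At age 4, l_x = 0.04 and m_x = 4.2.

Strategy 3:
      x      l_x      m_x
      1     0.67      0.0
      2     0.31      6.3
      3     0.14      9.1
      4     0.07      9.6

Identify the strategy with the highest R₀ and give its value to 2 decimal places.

3.90

Strategy 1: R₀ = 0.65×0.0 + 0.34×0.0 + 0.15×8.2 + 0.09×7.8 = 1.9320
Strategy 2: R₀ = 0.44×1.4 + 0.20×9.6 + 0.07×10.5 + 0.04×4.2 = 3.4390
Strategy 3: R₀ = 0.67×0.0 + 0.31×6.3 + 0.14×9.1 + 0.07×9.6 = 3.8990
Highest R₀: strategy 3 with 3.8990.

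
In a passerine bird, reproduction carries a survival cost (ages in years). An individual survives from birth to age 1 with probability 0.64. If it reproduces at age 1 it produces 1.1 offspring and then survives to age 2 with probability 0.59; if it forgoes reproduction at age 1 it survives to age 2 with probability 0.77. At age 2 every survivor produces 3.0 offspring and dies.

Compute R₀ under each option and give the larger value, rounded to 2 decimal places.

1.84

breed at age 1: R₀ = 0.64 × (1.1 + 0.59 × 3.0) = 0.64 × 2.8700 = 1.8368
delay to age 2: R₀ = 0.64 × (0.77 × 3.0) = 0.64 × 2.3100 = 1.4784
Higher: breed at age 1 (1.8368).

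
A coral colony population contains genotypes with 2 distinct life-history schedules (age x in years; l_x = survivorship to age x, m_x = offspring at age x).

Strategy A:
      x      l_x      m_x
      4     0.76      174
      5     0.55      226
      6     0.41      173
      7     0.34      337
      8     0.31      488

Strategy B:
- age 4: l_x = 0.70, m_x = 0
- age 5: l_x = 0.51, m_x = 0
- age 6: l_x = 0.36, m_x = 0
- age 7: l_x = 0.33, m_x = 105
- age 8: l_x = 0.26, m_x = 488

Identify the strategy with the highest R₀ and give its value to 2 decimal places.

Strategy A: R₀ = 0.76×174 + 0.55×226 + 0.41×173 + 0.34×337 + 0.31×488 = 593.3300
Strategy B: R₀ = 0.70×0 + 0.51×0 + 0.36×0 + 0.33×105 + 0.26×488 = 161.5300
Highest R₀: strategy A with 593.3300.

593.33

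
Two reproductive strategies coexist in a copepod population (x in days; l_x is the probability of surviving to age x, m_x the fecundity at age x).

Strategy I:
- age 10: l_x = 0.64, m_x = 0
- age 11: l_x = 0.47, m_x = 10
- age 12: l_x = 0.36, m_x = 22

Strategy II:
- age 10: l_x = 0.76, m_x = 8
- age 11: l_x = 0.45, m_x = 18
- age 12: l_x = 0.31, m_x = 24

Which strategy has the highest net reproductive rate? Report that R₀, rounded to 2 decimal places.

21.62

Strategy I: R₀ = 0.64×0 + 0.47×10 + 0.36×22 = 12.6200
Strategy II: R₀ = 0.76×8 + 0.45×18 + 0.31×24 = 21.6200
Highest R₀: strategy II with 21.6200.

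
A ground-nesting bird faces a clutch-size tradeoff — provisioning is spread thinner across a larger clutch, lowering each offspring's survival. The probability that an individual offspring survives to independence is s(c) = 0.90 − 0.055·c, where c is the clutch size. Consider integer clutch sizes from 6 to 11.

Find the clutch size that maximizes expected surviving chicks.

8

Expected surviving chicks = c × s(c):
  c=6: 6 × 0.570 = 3.420
  c=7: 7 × 0.515 = 3.605
  c=8: 8 × 0.460 = 3.680
  c=9: 9 × 0.405 = 3.645
  c=10: 10 × 0.350 = 3.500
  c=11: 11 × 0.295 = 3.245
Maximum at c = 8 (3.680 surviving chicks).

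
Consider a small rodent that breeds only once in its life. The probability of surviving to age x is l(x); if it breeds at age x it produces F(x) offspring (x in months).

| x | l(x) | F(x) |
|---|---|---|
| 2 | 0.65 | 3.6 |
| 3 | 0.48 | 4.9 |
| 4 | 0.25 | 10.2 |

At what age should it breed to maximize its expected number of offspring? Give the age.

Expected offspring if breeding at age x = l(x) × F(x):
  age 2: 0.65 × 3.6 = 2.340
  age 3: 0.48 × 4.9 = 2.352
  age 4: 0.25 × 10.2 = 2.550
Maximum at age 4 (2.550).

4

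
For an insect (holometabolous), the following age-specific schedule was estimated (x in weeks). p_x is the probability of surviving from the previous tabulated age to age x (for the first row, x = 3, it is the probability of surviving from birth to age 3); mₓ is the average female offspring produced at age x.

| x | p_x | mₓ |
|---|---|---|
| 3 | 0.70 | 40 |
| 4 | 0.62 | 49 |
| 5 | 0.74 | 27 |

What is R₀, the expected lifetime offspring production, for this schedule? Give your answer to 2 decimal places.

Survivorship from birth: l_x = p_3·p_4·…·p_x.
  l_3 = 0.70000
  l_4 = 0.43400
  l_5 = 0.32116
R₀ = Σ l_x mₓ:
  age 3: 0.70000 × 40 = 28.0000
  age 4: 0.43400 × 49 = 21.2660
  age 5: 0.32116 × 27 = 8.6713
R₀ = 28.0000 + 21.2660 + 8.6713 = 57.9373

57.94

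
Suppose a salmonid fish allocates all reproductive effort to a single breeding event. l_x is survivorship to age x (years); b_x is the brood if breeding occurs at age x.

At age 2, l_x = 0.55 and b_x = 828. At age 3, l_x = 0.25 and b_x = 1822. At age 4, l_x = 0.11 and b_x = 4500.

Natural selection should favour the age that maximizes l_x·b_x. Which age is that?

4

Expected offspring if breeding at age x = l_x × b_x:
  age 2: 0.55 × 828 = 455.400
  age 3: 0.25 × 1822 = 455.500
  age 4: 0.11 × 4500 = 495.000
Maximum at age 4 (495.000).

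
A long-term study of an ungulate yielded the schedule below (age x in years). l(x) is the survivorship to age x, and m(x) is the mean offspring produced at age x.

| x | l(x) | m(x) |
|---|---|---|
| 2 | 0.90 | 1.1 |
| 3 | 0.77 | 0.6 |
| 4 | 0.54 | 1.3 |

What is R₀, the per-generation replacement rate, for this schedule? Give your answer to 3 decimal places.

2.154

R₀ = Σ l(x) m(x):
  age 2: 0.90 × 1.1 = 0.9900
  age 3: 0.77 × 0.6 = 0.4620
  age 4: 0.54 × 1.3 = 0.7020
R₀ = 0.9900 + 0.4620 + 0.7020 = 2.1540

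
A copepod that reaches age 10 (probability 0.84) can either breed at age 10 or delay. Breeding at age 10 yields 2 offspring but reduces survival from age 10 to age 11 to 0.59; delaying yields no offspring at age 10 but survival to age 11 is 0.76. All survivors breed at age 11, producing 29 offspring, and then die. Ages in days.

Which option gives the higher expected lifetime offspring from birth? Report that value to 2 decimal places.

18.51

breed at age 10: R₀ = 0.84 × (2 + 0.59 × 29) = 0.84 × 19.1100 = 16.0524
delay to age 11: R₀ = 0.84 × (0.76 × 29) = 0.84 × 22.0400 = 18.5136
Higher: delay to age 11 (18.5136).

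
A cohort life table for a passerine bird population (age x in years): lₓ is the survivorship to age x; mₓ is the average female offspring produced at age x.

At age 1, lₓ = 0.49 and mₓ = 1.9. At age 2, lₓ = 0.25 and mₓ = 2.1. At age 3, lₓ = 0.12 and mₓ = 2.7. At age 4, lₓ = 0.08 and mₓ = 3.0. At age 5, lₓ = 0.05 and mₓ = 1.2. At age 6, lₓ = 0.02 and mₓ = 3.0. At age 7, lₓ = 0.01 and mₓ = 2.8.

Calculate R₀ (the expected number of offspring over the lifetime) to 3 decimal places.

R₀ = Σ lₓ mₓ:
  age 1: 0.49 × 1.9 = 0.9310
  age 2: 0.25 × 2.1 = 0.5250
  age 3: 0.12 × 2.7 = 0.3240
  age 4: 0.08 × 3.0 = 0.2400
  age 5: 0.05 × 1.2 = 0.0600
  age 6: 0.02 × 3.0 = 0.0600
  age 7: 0.01 × 2.8 = 0.0280
R₀ = 0.9310 + 0.5250 + 0.3240 + 0.2400 + 0.0600 + 0.0600 + 0.0280 = 2.1680

2.168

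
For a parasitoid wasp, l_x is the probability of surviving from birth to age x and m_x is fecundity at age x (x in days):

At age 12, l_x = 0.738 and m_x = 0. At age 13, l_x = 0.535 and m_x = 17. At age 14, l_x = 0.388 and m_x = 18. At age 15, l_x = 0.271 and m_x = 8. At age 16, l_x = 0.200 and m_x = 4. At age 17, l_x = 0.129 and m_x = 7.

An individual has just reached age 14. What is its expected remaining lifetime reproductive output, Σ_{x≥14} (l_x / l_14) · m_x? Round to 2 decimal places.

l_14 = 0.388. Conditional survival from age 14 to x is l_x / l_14.
  x=14: (0.388/0.388) × 18 = 18.0000
  x=15: (0.271/0.388) × 8 = 5.5876
  x=16: (0.200/0.388) × 4 = 2.0619
  x=17: (0.129/0.388) × 7 = 2.3273
Sum = 18.0000 + 5.5876 + 2.0619 + 2.3273 = 27.9768

27.98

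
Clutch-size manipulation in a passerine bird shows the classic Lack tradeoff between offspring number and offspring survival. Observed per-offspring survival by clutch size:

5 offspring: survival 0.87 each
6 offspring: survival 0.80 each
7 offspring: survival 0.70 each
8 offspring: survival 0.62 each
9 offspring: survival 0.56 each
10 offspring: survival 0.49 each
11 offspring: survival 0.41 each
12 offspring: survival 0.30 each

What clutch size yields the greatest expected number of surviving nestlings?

Expected surviving nestlings = c × s(c):
  c=5: 5 × 0.87 = 4.350
  c=6: 6 × 0.80 = 4.800
  c=7: 7 × 0.70 = 4.900
  c=8: 8 × 0.62 = 4.960
  c=9: 9 × 0.56 = 5.040
  c=10: 10 × 0.49 = 4.900
  c=11: 11 × 0.41 = 4.510
  c=12: 12 × 0.30 = 3.600
Maximum at c = 9 (5.040 surviving nestlings).

9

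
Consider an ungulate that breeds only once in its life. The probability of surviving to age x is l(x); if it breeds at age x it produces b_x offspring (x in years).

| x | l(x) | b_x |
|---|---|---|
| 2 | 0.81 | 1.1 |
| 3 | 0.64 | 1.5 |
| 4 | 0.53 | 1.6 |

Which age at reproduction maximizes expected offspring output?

3

Expected offspring if breeding at age x = l(x) × b_x:
  age 2: 0.81 × 1.1 = 0.891
  age 3: 0.64 × 1.5 = 0.960
  age 4: 0.53 × 1.6 = 0.848
Maximum at age 3 (0.960).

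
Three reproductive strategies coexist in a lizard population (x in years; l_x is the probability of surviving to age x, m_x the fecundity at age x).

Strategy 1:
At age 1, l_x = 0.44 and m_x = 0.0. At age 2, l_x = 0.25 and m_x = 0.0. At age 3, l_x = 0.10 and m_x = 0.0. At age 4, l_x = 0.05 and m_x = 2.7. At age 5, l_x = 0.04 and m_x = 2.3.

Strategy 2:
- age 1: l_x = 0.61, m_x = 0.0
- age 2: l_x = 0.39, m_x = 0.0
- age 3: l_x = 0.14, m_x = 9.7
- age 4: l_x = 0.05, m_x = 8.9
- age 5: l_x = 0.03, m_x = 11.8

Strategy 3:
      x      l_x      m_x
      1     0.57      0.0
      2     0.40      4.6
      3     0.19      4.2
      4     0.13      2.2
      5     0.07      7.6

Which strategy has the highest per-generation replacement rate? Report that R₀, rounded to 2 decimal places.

3.46

Strategy 1: R₀ = 0.44×0.0 + 0.25×0.0 + 0.10×0.0 + 0.05×2.7 + 0.04×2.3 = 0.2270
Strategy 2: R₀ = 0.61×0.0 + 0.39×0.0 + 0.14×9.7 + 0.05×8.9 + 0.03×11.8 = 2.1570
Strategy 3: R₀ = 0.57×0.0 + 0.40×4.6 + 0.19×4.2 + 0.13×2.2 + 0.07×7.6 = 3.4560
Highest R₀: strategy 3 with 3.4560.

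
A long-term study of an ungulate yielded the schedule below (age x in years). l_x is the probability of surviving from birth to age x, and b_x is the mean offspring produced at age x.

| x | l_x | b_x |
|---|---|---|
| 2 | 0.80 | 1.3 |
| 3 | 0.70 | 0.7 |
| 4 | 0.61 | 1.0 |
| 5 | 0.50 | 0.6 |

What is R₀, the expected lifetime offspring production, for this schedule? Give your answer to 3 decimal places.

R₀ = Σ l_x b_x:
  age 2: 0.80 × 1.3 = 1.0400
  age 3: 0.70 × 0.7 = 0.4900
  age 4: 0.61 × 1.0 = 0.6100
  age 5: 0.50 × 0.6 = 0.3000
R₀ = 1.0400 + 0.4900 + 0.6100 + 0.3000 = 2.4400

2.440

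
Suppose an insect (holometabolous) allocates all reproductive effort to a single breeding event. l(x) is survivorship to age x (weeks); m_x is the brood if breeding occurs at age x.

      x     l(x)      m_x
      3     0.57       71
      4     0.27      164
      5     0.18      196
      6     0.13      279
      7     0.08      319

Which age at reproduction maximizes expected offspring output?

Expected offspring if breeding at age x = l(x) × m_x:
  age 3: 0.57 × 71 = 40.470
  age 4: 0.27 × 164 = 44.280
  age 5: 0.18 × 196 = 35.280
  age 6: 0.13 × 279 = 36.270
  age 7: 0.08 × 319 = 25.520
Maximum at age 4 (44.280).

4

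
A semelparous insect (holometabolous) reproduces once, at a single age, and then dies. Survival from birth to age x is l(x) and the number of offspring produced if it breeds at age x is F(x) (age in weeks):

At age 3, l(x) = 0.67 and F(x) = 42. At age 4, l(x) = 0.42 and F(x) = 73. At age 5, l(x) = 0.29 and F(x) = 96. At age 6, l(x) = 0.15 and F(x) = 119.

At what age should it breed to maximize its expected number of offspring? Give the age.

Expected offspring if breeding at age x = l(x) × F(x):
  age 3: 0.67 × 42 = 28.140
  age 4: 0.42 × 73 = 30.660
  age 5: 0.29 × 96 = 27.840
  age 6: 0.15 × 119 = 17.850
Maximum at age 4 (30.660).

4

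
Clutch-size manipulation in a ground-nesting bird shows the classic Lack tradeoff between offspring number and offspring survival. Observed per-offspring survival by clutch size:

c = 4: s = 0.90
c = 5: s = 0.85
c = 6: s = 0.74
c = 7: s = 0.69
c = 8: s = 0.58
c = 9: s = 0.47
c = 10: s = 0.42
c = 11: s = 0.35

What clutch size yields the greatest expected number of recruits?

7

Expected recruits = c × s(c):
  c=4: 4 × 0.90 = 3.600
  c=5: 5 × 0.85 = 4.250
  c=6: 6 × 0.74 = 4.440
  c=7: 7 × 0.69 = 4.830
  c=8: 8 × 0.58 = 4.640
  c=9: 9 × 0.47 = 4.230
  c=10: 10 × 0.42 = 4.200
  c=11: 11 × 0.35 = 3.850
Maximum at c = 7 (4.830 recruits).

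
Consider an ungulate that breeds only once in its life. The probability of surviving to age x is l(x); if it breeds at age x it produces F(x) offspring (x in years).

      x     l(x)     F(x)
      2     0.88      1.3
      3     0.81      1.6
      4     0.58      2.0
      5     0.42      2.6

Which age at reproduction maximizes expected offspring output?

3

Expected offspring if breeding at age x = l(x) × F(x):
  age 2: 0.88 × 1.3 = 1.144
  age 3: 0.81 × 1.6 = 1.296
  age 4: 0.58 × 2.0 = 1.160
  age 5: 0.42 × 2.6 = 1.092
Maximum at age 3 (1.296).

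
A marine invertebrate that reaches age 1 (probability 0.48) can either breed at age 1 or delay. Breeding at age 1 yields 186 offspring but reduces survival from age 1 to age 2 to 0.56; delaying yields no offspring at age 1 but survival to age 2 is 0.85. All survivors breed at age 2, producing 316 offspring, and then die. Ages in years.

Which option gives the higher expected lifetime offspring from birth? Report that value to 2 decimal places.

174.22

breed at age 1: R₀ = 0.48 × (186 + 0.56 × 316) = 0.48 × 362.9600 = 174.2208
delay to age 2: R₀ = 0.48 × (0.85 × 316) = 0.48 × 268.6000 = 128.9280
Higher: breed at age 1 (174.2208).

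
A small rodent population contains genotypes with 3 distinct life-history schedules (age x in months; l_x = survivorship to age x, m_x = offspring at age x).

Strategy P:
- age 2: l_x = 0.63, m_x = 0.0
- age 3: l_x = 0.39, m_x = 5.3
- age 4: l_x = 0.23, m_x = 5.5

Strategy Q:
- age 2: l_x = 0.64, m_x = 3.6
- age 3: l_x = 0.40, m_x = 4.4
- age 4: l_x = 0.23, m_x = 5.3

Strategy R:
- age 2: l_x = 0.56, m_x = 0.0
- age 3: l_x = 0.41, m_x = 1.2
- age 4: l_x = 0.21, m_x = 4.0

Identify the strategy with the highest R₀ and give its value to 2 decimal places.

Strategy P: R₀ = 0.63×0.0 + 0.39×5.3 + 0.23×5.5 = 3.3320
Strategy Q: R₀ = 0.64×3.6 + 0.40×4.4 + 0.23×5.3 = 5.2830
Strategy R: R₀ = 0.56×0.0 + 0.41×1.2 + 0.21×4.0 = 1.3320
Highest R₀: strategy Q with 5.2830.

5.28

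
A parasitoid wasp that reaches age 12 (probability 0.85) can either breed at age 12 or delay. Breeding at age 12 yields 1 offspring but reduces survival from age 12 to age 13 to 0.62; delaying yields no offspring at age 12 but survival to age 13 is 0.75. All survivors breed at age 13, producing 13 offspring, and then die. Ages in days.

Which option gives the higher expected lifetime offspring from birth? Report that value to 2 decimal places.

8.29

breed at age 12: R₀ = 0.85 × (1 + 0.62 × 13) = 0.85 × 9.0600 = 7.7010
delay to age 13: R₀ = 0.85 × (0.75 × 13) = 0.85 × 9.7500 = 8.2875
Higher: delay to age 13 (8.2875).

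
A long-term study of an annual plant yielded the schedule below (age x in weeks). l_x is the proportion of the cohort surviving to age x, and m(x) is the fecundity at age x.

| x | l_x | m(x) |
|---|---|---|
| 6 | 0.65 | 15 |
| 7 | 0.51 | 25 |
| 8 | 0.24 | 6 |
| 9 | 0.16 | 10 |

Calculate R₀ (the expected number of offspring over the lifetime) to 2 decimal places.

R₀ = Σ l_x m(x):
  age 6: 0.65 × 15 = 9.7500
  age 7: 0.51 × 25 = 12.7500
  age 8: 0.24 × 6 = 1.4400
  age 9: 0.16 × 10 = 1.6000
R₀ = 9.7500 + 12.7500 + 1.4400 + 1.6000 = 25.5400

25.54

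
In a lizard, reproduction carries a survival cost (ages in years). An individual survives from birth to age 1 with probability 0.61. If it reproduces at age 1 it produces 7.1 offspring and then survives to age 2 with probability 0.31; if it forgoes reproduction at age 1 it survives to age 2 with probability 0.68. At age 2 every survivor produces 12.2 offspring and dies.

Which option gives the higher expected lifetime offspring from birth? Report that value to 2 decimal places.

6.64

breed at age 1: R₀ = 0.61 × (7.1 + 0.31 × 12.2) = 0.61 × 10.8820 = 6.6380
delay to age 2: R₀ = 0.61 × (0.68 × 12.2) = 0.61 × 8.2960 = 5.0606
Higher: breed at age 1 (6.6380).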